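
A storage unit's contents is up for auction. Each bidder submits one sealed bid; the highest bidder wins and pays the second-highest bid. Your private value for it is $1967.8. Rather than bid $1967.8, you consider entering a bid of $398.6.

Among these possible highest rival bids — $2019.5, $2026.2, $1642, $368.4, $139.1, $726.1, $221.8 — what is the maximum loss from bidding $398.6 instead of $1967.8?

$1241.7

$2019.5: same outcome either way → loss $0.
$2026.2: same outcome either way → loss $0.
$1642: truthful gives $325.8, deviation gives $0 → loss $325.8.
$368.4: same outcome either way → loss $0.
$139.1: same outcome either way → loss $0.
$726.1: truthful gives $1241.7, deviation gives $0 → loss $1241.7.
$221.8: same outcome either way → loss $0.
Maximum loss: $1241.7.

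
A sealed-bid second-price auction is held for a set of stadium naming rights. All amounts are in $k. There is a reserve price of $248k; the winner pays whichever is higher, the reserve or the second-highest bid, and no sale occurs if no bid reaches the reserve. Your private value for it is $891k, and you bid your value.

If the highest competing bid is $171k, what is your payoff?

Your bid $891k is the highest and exceeds the reserve.
Price = max(second-highest bid, reserve) = max($171k, $248k) = $248k.
Payoff = $891k − $248k = $643k.

$643k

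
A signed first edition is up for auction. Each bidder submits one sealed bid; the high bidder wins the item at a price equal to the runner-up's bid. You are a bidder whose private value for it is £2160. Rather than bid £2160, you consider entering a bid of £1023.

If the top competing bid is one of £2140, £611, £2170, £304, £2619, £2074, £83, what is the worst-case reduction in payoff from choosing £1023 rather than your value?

£86

£2140: truthful gives £20, deviation gives £0 → loss £20.
£611: same outcome either way → loss £0.
£2170: same outcome either way → loss £0.
£304: same outcome either way → loss £0.
£2619: same outcome either way → loss £0.
£2074: truthful gives £86, deviation gives £0 → loss £86.
£83: same outcome either way → loss £0.
Maximum loss: £86.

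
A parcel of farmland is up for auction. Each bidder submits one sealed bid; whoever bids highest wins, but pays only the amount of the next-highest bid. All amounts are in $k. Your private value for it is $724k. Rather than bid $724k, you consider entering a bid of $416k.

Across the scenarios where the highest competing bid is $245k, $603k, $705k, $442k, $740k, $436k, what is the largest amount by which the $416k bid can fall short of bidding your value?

$288k

$245k: same outcome either way → loss $0k.
$603k: truthful gives $121k, deviation gives $0k → loss $121k.
$705k: truthful gives $19k, deviation gives $0k → loss $19k.
$442k: truthful gives $282k, deviation gives $0k → loss $282k.
$740k: same outcome either way → loss $0k.
$436k: truthful gives $288k, deviation gives $0k → loss $288k.
Maximum loss: $288k.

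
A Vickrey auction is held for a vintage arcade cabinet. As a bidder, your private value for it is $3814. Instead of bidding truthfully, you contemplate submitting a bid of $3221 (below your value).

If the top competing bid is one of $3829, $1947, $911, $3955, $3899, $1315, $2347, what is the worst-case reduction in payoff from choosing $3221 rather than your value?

$0

$3829: same outcome either way → loss $0.
$1947: same outcome either way → loss $0.
$911: same outcome either way → loss $0.
$3955: same outcome either way → loss $0.
$3899: same outcome either way → loss $0.
$1315: same outcome either way → loss $0.
$2347: same outcome either way → loss $0.
Maximum loss: $0.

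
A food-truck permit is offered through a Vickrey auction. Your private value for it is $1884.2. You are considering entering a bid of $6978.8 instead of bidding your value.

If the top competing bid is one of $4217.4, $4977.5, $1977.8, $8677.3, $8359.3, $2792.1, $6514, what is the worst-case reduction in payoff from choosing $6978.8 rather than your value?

$4629.8

$4217.4: truthful gives $0, deviation gives −$2333.2 → loss $2333.2.
$4977.5: truthful gives $0, deviation gives −$3093.3 → loss $3093.3.
$1977.8: truthful gives $0, deviation gives −$93.6 → loss $93.6.
$8677.3: same outcome either way → loss $0.
$8359.3: same outcome either way → loss $0.
$2792.1: truthful gives $0, deviation gives −$907.9 → loss $907.9.
$6514: truthful gives $0, deviation gives −$4629.8 → loss $4629.8.
Maximum loss: $4629.8.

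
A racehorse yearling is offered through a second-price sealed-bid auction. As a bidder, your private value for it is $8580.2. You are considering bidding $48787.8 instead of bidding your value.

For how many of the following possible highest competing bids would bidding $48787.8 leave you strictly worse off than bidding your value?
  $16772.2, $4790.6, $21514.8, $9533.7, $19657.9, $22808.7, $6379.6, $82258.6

5

The deviation hurts exactly when the highest competing bid lies strictly between $8580.2 and $48787.8 — overbidding then wins at a price above your value.
$16772.2: inside the interval → strictly worse (loss $8192).
$4790.6: below both → same outcome either way.
$21514.8: inside the interval → strictly worse (loss $12934.6).
$9533.7: inside the interval → strictly worse (loss $953.5).
$19657.9: inside the interval → strictly worse (loss $11077.7).
$22808.7: inside the interval → strictly worse (loss $14228.5).
$6379.6: below both → same outcome either way.
$82258.6: above both → same outcome either way.
Count: 5.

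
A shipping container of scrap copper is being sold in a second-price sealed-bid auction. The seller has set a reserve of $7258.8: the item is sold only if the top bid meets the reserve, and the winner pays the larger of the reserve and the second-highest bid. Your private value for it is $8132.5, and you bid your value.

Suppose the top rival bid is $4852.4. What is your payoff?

Your bid $8132.5 is the highest and exceeds the reserve.
Price = max(second-highest bid, reserve) = max($4852.4, $7258.8) = $7258.8.
Payoff = $8132.5 − $7258.8 = $873.7.

$873.7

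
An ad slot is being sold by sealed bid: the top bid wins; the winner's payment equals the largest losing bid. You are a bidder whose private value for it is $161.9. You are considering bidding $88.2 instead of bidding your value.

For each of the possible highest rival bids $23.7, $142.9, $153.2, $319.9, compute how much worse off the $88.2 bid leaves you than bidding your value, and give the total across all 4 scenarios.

The deviation costs you only when the competing bid falls strictly between $88.2 and $161.9; elsewhere both bids give the same outcome.
$23.7: outcomes coincide → loss $0.
$142.9: truthful payoff $19, deviation payoff $0 → loss $19.
$153.2: truthful payoff $8.7, deviation payoff $0 → loss $8.7.
$319.9: outcomes coincide → loss $0.
Total loss = $19 + $8.7 = $27.7.

$27.7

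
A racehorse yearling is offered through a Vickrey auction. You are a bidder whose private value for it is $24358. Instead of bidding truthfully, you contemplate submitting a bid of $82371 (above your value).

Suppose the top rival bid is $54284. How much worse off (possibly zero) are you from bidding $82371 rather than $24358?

Bidding your value $24358: you lose (since $24358 < $54284). Payoff $0.
Bidding $82371: you win and pay $54284. Payoff $24358 − $54284 = −$29926.
The competing bid $54284 lies between your value and your inflated bid, so overbidding wins an item priced above your value.
Loss from deviating = $0 − (−$29926) = $29926.

$29926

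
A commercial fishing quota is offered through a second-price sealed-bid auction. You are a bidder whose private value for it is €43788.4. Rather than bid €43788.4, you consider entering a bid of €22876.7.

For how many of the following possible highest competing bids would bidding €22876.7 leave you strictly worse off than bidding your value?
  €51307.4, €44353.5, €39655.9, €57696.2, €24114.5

The deviation hurts exactly when the highest competing bid lies strictly between €22876.7 and €43788.4 — underbidding then forfeits a profitable win.
€51307.4: above both → same outcome either way.
€44353.5: above both → same outcome either way.
€39655.9: inside the interval → strictly worse (loss €4132.5).
€57696.2: above both → same outcome either way.
€24114.5: inside the interval → strictly worse (loss €19673.9).
Count: 2.

2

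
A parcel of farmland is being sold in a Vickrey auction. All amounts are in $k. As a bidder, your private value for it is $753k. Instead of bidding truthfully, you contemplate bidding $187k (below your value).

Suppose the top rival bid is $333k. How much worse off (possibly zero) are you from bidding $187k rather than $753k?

Bidding your value $753k: you win (since $753k > $333k) and pay $333k. Payoff $420k.
Bidding $187k: you lose. Payoff $0k.
The competing bid $333k lies between your shaded bid and your value, so underbidding forfeits an item you could have won at a profitable price.
Loss from deviating = $420k − ($0k) = $420k.

$420k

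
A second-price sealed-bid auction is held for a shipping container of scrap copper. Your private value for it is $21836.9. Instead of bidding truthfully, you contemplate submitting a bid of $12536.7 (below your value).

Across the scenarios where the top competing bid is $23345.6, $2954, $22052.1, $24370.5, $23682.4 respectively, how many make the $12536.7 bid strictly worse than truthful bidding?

0

The deviation hurts exactly when the highest competing bid lies strictly between $12536.7 and $21836.9 — underbidding then forfeits a profitable win.
$23345.6: above both → same outcome either way.
$2954: below both → same outcome either way.
$22052.1: above both → same outcome either way.
$24370.5: above both → same outcome either way.
$23682.4: above both → same outcome either way.
Count: 0.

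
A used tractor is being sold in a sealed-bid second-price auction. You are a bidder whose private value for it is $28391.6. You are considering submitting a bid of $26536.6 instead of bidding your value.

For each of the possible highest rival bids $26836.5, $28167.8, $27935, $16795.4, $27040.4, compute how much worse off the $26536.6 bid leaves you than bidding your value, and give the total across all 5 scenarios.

The deviation costs you only when the competing bid falls strictly between $26536.6 and $28391.6; elsewhere both bids give the same outcome.
$26836.5: truthful payoff $1555.1, deviation payoff $0 → loss $1555.1.
$28167.8: truthful payoff $223.8, deviation payoff $0 → loss $223.8.
$27935: truthful payoff $456.6, deviation payoff $0 → loss $456.6.
$16795.4: outcomes coincide → loss $0.
$27040.4: truthful payoff $1351.2, deviation payoff $0 → loss $1351.2.
Total loss = $1555.1 + $223.8 + $456.6 + $1351.2 = $3586.7.

$3586.7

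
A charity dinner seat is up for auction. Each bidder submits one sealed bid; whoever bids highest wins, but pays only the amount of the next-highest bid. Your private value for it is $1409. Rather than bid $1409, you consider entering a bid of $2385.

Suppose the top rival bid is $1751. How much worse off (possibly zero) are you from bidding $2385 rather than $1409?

$342

Bidding your value $1409: you lose (since $1409 < $1751). Payoff $0.
Bidding $2385: you win and pay $1751. Payoff $1409 − $1751 = −$342.
The competing bid $1751 lies between your value and your inflated bid, so overbidding wins an item priced above your value.
Loss from deviating = $0 − (−$342) = $342.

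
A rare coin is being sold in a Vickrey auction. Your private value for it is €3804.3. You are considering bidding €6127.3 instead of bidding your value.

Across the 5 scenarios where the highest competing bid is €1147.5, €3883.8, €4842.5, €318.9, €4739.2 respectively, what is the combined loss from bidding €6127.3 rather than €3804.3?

The deviation costs you only when the competing bid falls strictly between €3804.3 and €6127.3; elsewhere both bids give the same outcome.
€1147.5: outcomes coincide → loss €0.
€3883.8: truthful payoff €0, deviation payoff −€79.5 → loss €79.5.
€4842.5: truthful payoff €0, deviation payoff −€1038.2 → loss €1038.2.
€318.9: outcomes coincide → loss €0.
€4739.2: truthful payoff €0, deviation payoff −€934.9 → loss €934.9.
Total loss = €79.5 + €1038.2 + €934.9 = €2052.6.

€2052.6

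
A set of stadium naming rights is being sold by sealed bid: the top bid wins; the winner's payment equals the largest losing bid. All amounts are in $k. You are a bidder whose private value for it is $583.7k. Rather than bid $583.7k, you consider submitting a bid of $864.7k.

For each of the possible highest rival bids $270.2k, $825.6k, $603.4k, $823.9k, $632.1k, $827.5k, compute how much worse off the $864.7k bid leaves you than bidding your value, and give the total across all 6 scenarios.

The deviation costs you only when the competing bid falls strictly between $583.7k and $864.7k; elsewhere both bids give the same outcome.
$270.2k: outcomes coincide → loss $0k.
$825.6k: truthful payoff $0k, deviation payoff −$241.9k → loss $241.9k.
$603.4k: truthful payoff $0k, deviation payoff −$19.7k → loss $19.7k.
$823.9k: truthful payoff $0k, deviation payoff −$240.2k → loss $240.2k.
$632.1k: truthful payoff $0k, deviation payoff −$48.4k → loss $48.4k.
$827.5k: truthful payoff $0k, deviation payoff −$243.8k → loss $243.8k.
Total loss = $241.9k + $19.7k + $240.2k + $48.4k + $243.8k = $794k.

$794k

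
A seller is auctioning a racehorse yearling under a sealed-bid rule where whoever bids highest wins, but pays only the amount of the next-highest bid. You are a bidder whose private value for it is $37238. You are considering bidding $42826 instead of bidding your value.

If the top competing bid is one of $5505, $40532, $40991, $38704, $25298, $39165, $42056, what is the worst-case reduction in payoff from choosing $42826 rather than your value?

$4818

$5505: same outcome either way → loss $0.
$40532: truthful gives $0, deviation gives −$3294 → loss $3294.
$40991: truthful gives $0, deviation gives −$3753 → loss $3753.
$38704: truthful gives $0, deviation gives −$1466 → loss $1466.
$25298: same outcome either way → loss $0.
$39165: truthful gives $0, deviation gives −$1927 → loss $1927.
$42056: truthful gives $0, deviation gives −$4818 → loss $4818.
Maximum loss: $4818.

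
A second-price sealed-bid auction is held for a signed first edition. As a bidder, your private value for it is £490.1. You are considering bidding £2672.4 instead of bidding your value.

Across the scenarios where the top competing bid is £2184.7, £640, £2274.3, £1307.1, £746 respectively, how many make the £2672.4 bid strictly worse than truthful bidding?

5

The deviation hurts exactly when the highest competing bid lies strictly between £490.1 and £2672.4 — overbidding then wins at a price above your value.
£2184.7: inside the interval → strictly worse (loss £1694.6).
£640: inside the interval → strictly worse (loss £149.9).
£2274.3: inside the interval → strictly worse (loss £1784.2).
£1307.1: inside the interval → strictly worse (loss £817).
£746: inside the interval → strictly worse (loss £255.9).
Count: 5.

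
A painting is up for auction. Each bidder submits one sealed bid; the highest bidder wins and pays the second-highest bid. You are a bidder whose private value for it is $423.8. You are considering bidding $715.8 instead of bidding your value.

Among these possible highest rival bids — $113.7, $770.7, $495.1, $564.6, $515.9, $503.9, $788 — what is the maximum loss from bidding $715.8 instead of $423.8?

$113.7: same outcome either way → loss $0.
$770.7: same outcome either way → loss $0.
$495.1: truthful gives $0, deviation gives −$71.3 → loss $71.3.
$564.6: truthful gives $0, deviation gives −$140.8 → loss $140.8.
$515.9: truthful gives $0, deviation gives −$92.1 → loss $92.1.
$503.9: truthful gives $0, deviation gives −$80.1 → loss $80.1.
$788: same outcome either way → loss $0.
Maximum loss: $140.8.

$140.8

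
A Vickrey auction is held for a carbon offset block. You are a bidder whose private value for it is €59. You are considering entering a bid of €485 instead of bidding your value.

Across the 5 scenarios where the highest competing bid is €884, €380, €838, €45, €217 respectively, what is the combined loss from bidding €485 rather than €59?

The deviation costs you only when the competing bid falls strictly between €59 and €485; elsewhere both bids give the same outcome.
€884: outcomes coincide → loss €0.
€380: truthful payoff €0, deviation payoff −€321 → loss €321.
€838: outcomes coincide → loss €0.
€45: outcomes coincide → loss €0.
€217: truthful payoff €0, deviation payoff −€158 → loss €158.
Total loss = €321 + €158 = €479.

€479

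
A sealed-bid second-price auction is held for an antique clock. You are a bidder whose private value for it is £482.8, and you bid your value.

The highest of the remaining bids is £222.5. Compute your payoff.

£260.3

Your bid £482.8 exceeds the highest competing bid £222.5, so you win.
In a second-price auction the winner pays the second-highest bid, £222.5.
Payoff = value − price = £482.8 − £222.5 = £260.3.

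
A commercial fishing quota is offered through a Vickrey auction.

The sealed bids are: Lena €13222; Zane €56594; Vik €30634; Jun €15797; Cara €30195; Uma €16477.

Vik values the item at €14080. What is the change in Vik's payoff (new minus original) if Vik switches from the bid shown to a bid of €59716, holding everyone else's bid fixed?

The highest bid among the other bidders is €56594; Vik's bid doesn't change that.
Original bid €30634: Vik is not highest (top rival bid is €56594); payoff €0.
Alternative bid €59716: Vik is highest, pays the top rival bid €56594; payoff €14080 − €56594 = −€42514.
Change in payoff = −€42514 − (€0) = −€42514.

−€42514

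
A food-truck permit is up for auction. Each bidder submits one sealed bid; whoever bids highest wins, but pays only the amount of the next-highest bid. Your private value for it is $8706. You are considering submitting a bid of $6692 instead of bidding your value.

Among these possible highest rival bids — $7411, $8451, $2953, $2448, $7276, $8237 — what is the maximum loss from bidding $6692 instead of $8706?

$1430

$7411: truthful gives $1295, deviation gives $0 → loss $1295.
$8451: truthful gives $255, deviation gives $0 → loss $255.
$2953: same outcome either way → loss $0.
$2448: same outcome either way → loss $0.
$7276: truthful gives $1430, deviation gives $0 → loss $1430.
$8237: truthful gives $469, deviation gives $0 → loss $469.
Maximum loss: $1430.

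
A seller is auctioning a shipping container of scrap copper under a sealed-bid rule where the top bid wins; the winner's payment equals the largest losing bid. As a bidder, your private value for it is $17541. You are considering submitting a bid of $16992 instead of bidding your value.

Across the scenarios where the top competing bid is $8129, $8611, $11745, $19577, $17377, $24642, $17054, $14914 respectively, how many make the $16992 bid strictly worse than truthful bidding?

2

The deviation hurts exactly when the highest competing bid lies strictly between $16992 and $17541 — underbidding then forfeits a profitable win.
$8129: below both → same outcome either way.
$8611: below both → same outcome either way.
$11745: below both → same outcome either way.
$19577: above both → same outcome either way.
$17377: inside the interval → strictly worse (loss $164).
$24642: above both → same outcome either way.
$17054: inside the interval → strictly worse (loss $487).
$14914: below both → same outcome either way.
Count: 2.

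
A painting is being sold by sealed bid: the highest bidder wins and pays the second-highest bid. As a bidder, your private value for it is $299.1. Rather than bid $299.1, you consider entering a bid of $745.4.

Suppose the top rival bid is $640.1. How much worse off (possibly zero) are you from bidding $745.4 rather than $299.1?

Bidding your value $299.1: you lose (since $299.1 < $640.1). Payoff $0.
Bidding $745.4: you win and pay $640.1. Payoff $299.1 − $640.1 = −$341.
The competing bid $640.1 lies between your value and your inflated bid, so overbidding wins an item priced above your value.
Loss from deviating = $0 − (−$341) = $341.
Truthful bidding weakly dominates here: raising your bid can only win items priced above your value, and lowering it can only forfeit items priced below.

$341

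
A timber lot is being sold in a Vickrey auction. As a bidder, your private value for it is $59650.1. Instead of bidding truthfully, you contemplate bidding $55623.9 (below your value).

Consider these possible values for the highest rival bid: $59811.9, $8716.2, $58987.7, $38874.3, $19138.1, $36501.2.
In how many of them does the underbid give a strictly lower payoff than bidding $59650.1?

1

The deviation hurts exactly when the highest competing bid lies strictly between $55623.9 and $59650.1 — underbidding then forfeits a profitable win.
$59811.9: above both → same outcome either way.
$8716.2: below both → same outcome either way.
$58987.7: inside the interval → strictly worse (loss $662.4).
$38874.3: below both → same outcome either way.
$19138.1: below both → same outcome either way.
$36501.2: below both → same outcome either way.
Count: 1.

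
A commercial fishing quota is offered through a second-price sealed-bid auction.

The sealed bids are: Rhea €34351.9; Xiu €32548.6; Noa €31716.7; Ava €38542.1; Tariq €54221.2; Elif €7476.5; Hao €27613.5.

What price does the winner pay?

Highest bid: Tariq at €54221.2, so Tariq wins.
Second-highest bid: Ava at €38542.1 — that is the price the winner pays.

€38542.1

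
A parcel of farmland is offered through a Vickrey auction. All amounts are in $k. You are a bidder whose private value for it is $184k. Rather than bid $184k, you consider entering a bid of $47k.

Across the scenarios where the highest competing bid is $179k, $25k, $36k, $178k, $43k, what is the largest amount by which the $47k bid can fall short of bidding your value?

$6k

$179k: truthful gives $5k, deviation gives $0k → loss $5k.
$25k: same outcome either way → loss $0k.
$36k: same outcome either way → loss $0k.
$178k: truthful gives $6k, deviation gives $0k → loss $6k.
$43k: same outcome either way → loss $0k.
Maximum loss: $6k.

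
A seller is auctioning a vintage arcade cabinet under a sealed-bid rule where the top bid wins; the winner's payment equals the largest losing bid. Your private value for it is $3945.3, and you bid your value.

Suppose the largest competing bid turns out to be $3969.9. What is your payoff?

Your bid $3945.3 is below the highest competing bid $3969.9, so you lose.
A losing bidder pays nothing and receives nothing: payoff = $0.

$0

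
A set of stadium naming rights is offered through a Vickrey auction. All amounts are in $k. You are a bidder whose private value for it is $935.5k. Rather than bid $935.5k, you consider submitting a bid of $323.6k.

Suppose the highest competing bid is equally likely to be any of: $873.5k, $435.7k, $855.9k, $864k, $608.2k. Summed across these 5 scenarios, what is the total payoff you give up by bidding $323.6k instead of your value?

$1040.2k

The deviation costs you only when the competing bid falls strictly between $323.6k and $935.5k; elsewhere both bids give the same outcome.
$873.5k: truthful payoff $62k, deviation payoff $0k → loss $62k.
$435.7k: truthful payoff $499.8k, deviation payoff $0k → loss $499.8k.
$855.9k: truthful payoff $79.6k, deviation payoff $0k → loss $79.6k.
$864k: truthful payoff $71.5k, deviation payoff $0k → loss $71.5k.
$608.2k: truthful payoff $327.3k, deviation payoff $0k → loss $327.3k.
Total loss = $62k + $499.8k + $79.6k + $71.5k + $327.3k = $1040.2k.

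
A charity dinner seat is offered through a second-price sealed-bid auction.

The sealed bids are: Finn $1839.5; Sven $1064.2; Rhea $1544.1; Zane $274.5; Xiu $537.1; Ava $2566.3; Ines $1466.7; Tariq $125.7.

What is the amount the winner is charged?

$1839.5

Highest bid: Ava at $2566.3, so Ava wins.
Second-highest bid: Finn at $1839.5 — that is the price the winner pays.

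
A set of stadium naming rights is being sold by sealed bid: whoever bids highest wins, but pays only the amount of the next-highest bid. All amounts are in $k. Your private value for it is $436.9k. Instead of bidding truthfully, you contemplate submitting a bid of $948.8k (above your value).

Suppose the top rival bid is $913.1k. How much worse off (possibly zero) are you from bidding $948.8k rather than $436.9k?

$476.2k

Bidding your value $436.9k: you lose (since $436.9k < $913.1k). Payoff $0k.
Bidding $948.8k: you win and pay $913.1k. Payoff $436.9k − $913.1k = −$476.2k.
The competing bid $913.1k lies between your value and your inflated bid, so overbidding wins an item priced above your value.
Loss from deviating = $0k − (−$476.2k) = $476.2k.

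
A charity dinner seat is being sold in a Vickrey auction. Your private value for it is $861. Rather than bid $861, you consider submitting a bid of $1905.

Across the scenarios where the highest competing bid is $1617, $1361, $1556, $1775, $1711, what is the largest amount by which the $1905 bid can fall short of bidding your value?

$1617: truthful gives $0, deviation gives −$756 → loss $756.
$1361: truthful gives $0, deviation gives −$500 → loss $500.
$1556: truthful gives $0, deviation gives −$695 → loss $695.
$1775: truthful gives $0, deviation gives −$914 → loss $914.
$1711: truthful gives $0, deviation gives −$850 → loss $850.
Maximum loss: $914.

$914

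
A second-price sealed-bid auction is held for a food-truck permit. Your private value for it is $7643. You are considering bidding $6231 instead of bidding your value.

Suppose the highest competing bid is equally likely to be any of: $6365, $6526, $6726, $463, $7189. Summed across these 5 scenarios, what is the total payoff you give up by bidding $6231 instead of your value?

The deviation costs you only when the competing bid falls strictly between $6231 and $7643; elsewhere both bids give the same outcome.
$6365: truthful payoff $1278, deviation payoff $0 → loss $1278.
$6526: truthful payoff $1117, deviation payoff $0 → loss $1117.
$6726: truthful payoff $917, deviation payoff $0 → loss $917.
$463: outcomes coincide → loss $0.
$7189: truthful payoff $454, deviation payoff $0 → loss $454.
Total loss = $1278 + $1117 + $917 + $454 = $3766.

$3766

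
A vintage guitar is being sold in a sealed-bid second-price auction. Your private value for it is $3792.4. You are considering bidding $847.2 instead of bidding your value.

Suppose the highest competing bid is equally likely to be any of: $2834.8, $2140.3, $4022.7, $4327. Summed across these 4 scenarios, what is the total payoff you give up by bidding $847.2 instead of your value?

The deviation costs you only when the competing bid falls strictly between $847.2 and $3792.4; elsewhere both bids give the same outcome.
$2834.8: truthful payoff $957.6, deviation payoff $0 → loss $957.6.
$2140.3: truthful payoff $1652.1, deviation payoff $0 → loss $1652.1.
$4022.7: outcomes coincide → loss $0.
$4327: outcomes coincide → loss $0.
Total loss = $957.6 + $1652.1 = $2609.7.
In a second-price auction your bid sets only whether you win, not what you pay, so bidding your true value is weakly dominant.

$2609.7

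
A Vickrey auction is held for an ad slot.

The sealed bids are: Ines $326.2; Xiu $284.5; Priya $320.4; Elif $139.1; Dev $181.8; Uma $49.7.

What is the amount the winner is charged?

Highest bid: Ines at $326.2, so Ines wins.
Second-highest bid: Priya at $320.4 — that is the price the winner pays.

$320.4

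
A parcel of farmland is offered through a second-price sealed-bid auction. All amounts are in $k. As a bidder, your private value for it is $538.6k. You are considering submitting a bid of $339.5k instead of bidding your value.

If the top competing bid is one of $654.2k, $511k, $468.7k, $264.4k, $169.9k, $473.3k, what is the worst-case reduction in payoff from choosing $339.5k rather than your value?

$69.9k

$654.2k: same outcome either way → loss $0k.
$511k: truthful gives $27.6k, deviation gives $0k → loss $27.6k.
$468.7k: truthful gives $69.9k, deviation gives $0k → loss $69.9k.
$264.4k: same outcome either way → loss $0k.
$169.9k: same outcome either way → loss $0k.
$473.3k: truthful gives $65.3k, deviation gives $0k → loss $65.3k.
Maximum loss: $69.9k.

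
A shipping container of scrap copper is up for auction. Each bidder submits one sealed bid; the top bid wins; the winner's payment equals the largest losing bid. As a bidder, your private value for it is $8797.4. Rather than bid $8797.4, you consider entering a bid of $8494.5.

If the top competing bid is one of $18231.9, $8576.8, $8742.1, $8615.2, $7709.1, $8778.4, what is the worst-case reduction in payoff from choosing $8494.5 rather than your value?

$18231.9: same outcome either way → loss $0.
$8576.8: truthful gives $220.6, deviation gives $0 → loss $220.6.
$8742.1: truthful gives $55.3, deviation gives $0 → loss $55.3.
$8615.2: truthful gives $182.2, deviation gives $0 → loss $182.2.
$7709.1: same outcome either way → loss $0.
$8778.4: truthful gives $19, deviation gives $0 → loss $19.
Maximum loss: $220.6.

$220.6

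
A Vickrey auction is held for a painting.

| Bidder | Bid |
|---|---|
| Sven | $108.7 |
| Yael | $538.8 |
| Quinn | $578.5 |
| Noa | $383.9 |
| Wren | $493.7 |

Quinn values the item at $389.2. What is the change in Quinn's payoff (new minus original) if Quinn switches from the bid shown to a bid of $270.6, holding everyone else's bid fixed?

$149.6

The highest bid among the other bidders is $538.8; Quinn's bid doesn't change that.
Original bid $578.5: Quinn is highest, pays the top rival bid $538.8; payoff $389.2 − $538.8 = −$149.6.
Alternative bid $270.6: Quinn is not highest (top rival bid is $538.8); payoff $0.
Change in payoff = $0 − (−$149.6) = $149.6.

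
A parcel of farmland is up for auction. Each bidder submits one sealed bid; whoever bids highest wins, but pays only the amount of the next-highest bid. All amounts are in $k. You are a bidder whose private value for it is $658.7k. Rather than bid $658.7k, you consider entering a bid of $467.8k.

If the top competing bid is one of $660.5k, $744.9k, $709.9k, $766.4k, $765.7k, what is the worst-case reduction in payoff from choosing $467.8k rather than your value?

$0k

$660.5k: same outcome either way → loss $0k.
$744.9k: same outcome either way → loss $0k.
$709.9k: same outcome either way → loss $0k.
$766.4k: same outcome either way → loss $0k.
$765.7k: same outcome either way → loss $0k.
Maximum loss: $0k.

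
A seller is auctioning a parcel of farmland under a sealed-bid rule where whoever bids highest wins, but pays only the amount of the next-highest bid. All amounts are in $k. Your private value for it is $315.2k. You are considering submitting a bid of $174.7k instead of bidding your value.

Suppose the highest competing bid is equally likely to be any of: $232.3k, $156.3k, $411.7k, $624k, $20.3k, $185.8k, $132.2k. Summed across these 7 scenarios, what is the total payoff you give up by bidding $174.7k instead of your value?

$212.3k

The deviation costs you only when the competing bid falls strictly between $174.7k and $315.2k; elsewhere both bids give the same outcome.
$232.3k: truthful payoff $82.9k, deviation payoff $0k → loss $82.9k.
$156.3k: outcomes coincide → loss $0k.
$411.7k: outcomes coincide → loss $0k.
$624k: outcomes coincide → loss $0k.
$20.3k: outcomes coincide → loss $0k.
$185.8k: truthful payoff $129.4k, deviation payoff $0k → loss $129.4k.
$132.2k: outcomes coincide → loss $0k.
Total loss = $82.9k + $129.4k = $212.3k.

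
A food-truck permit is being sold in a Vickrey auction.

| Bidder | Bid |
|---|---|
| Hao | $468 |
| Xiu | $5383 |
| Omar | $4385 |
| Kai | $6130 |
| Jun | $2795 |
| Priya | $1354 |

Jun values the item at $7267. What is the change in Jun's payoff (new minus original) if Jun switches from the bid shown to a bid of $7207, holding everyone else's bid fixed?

The highest bid among the other bidders is $6130; Jun's bid doesn't change that.
Original bid $2795: Jun is not highest (top rival bid is $6130); payoff $0.
Alternative bid $7207: Jun is highest, pays the top rival bid $6130; payoff $7267 − $6130 = $1137.
Change in payoff = $1137 − ($0) = $1137.

$1137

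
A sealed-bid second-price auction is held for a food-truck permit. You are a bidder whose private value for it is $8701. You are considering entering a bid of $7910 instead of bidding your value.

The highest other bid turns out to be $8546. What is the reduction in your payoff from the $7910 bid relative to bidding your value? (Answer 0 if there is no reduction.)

Bidding your value $8701: you win (since $8701 > $8546) and pay $8546. Payoff $155.
Bidding $7910: you lose. Payoff $0.
The competing bid $8546 lies between your shaded bid and your value, so underbidding forfeits an item you could have won at a profitable price.
Loss from deviating = $155 − ($0) = $155.
In a second-price auction your bid sets only whether you win, not what you pay, so bidding your true value is weakly dominant.

$155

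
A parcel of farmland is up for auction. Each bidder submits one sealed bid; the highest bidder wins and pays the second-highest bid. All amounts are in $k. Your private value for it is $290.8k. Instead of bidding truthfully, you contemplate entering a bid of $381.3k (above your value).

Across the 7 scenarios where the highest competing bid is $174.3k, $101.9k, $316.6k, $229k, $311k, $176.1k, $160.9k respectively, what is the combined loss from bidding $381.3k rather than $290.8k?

$46k

The deviation costs you only when the competing bid falls strictly between $290.8k and $381.3k; elsewhere both bids give the same outcome.
$174.3k: outcomes coincide → loss $0k.
$101.9k: outcomes coincide → loss $0k.
$316.6k: truthful payoff $0k, deviation payoff −$25.8k → loss $25.8k.
$229k: outcomes coincide → loss $0k.
$311k: truthful payoff $0k, deviation payoff −$20.2k → loss $20.2k.
$176.1k: outcomes coincide → loss $0k.
$160.9k: outcomes coincide → loss $0k.
Total loss = $25.8k + $20.2k = $46k.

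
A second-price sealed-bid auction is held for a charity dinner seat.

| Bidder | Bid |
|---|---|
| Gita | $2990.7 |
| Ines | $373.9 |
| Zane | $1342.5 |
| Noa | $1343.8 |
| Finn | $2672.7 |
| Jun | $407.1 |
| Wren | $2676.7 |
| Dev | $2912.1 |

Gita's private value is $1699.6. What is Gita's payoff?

Highest bid: Gita at $2990.7, so Gita wins.
Second-highest bid: Dev at $2912.1 — that is the price the winner pays.
Gita's payoff = value − price = $1699.6 − $2912.1 = −$1212.5.

−$1212.5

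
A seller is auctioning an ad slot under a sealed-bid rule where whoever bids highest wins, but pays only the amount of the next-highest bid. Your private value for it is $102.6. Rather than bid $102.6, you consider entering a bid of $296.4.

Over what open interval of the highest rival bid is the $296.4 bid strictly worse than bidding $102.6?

If the competing bid is below $102.6, both bids win at the same price — no difference.
If it is above $296.4, both bids lose — no difference.
If it lies strictly between $102.6 and $296.4, bidding your value loses (payoff 0) while bidding $296.4 wins at a price above your value (payoff negative).
So the deviation strictly hurts on the open interval ($102.6, $296.4).
Truthful bidding weakly dominates here: raising your bid can only win items priced above your value, and lowering it can only forfeit items priced below.

($102.6, $296.4)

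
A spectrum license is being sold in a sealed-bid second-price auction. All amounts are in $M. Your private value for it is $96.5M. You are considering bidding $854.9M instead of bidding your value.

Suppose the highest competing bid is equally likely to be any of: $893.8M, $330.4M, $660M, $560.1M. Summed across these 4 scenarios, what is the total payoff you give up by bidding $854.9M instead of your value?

The deviation costs you only when the competing bid falls strictly between $96.5M and $854.9M; elsewhere both bids give the same outcome.
$893.8M: outcomes coincide → loss $0M.
$330.4M: truthful payoff $0M, deviation payoff −$233.9M → loss $233.9M.
$660M: truthful payoff $0M, deviation payoff −$563.5M → loss $563.5M.
$560.1M: truthful payoff $0M, deviation payoff −$463.6M → loss $463.6M.
Total loss = $233.9M + $563.5M + $463.6M = $1261M.

$1261M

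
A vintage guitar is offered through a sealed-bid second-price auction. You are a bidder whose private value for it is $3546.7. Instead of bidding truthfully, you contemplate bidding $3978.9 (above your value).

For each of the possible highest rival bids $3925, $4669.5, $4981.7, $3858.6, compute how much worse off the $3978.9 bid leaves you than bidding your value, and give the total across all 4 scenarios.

$690.2

The deviation costs you only when the competing bid falls strictly between $3546.7 and $3978.9; elsewhere both bids give the same outcome.
$3925: truthful payoff $0, deviation payoff −$378.3 → loss $378.3.
$4669.5: outcomes coincide → loss $0.
$4981.7: outcomes coincide → loss $0.
$3858.6: truthful payoff $0, deviation payoff −$311.9 → loss $311.9.
Total loss = $378.3 + $311.9 = $690.2.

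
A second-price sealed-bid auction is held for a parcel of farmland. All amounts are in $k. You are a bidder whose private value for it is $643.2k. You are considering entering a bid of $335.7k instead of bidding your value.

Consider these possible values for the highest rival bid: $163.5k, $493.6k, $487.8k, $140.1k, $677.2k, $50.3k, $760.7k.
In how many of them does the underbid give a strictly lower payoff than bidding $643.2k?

2

The deviation hurts exactly when the highest competing bid lies strictly between $335.7k and $643.2k — underbidding then forfeits a profitable win.
$163.5k: below both → same outcome either way.
$493.6k: inside the interval → strictly worse (loss $149.6k).
$487.8k: inside the interval → strictly worse (loss $155.4k).
$140.1k: below both → same outcome either way.
$677.2k: above both → same outcome either way.
$50.3k: below both → same outcome either way.
$760.7k: above both → same outcome either way.
Count: 2.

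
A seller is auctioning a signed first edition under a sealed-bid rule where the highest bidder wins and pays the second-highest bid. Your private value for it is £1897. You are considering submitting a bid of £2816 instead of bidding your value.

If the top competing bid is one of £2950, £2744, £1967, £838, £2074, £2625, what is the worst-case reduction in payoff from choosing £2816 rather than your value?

£2950: same outcome either way → loss £0.
£2744: truthful gives £0, deviation gives −£847 → loss £847.
£1967: truthful gives £0, deviation gives −£70 → loss £70.
£838: same outcome either way → loss £0.
£2074: truthful gives £0, deviation gives −£177 → loss £177.
£2625: truthful gives £0, deviation gives −£728 → loss £728.
Maximum loss: £847.

£847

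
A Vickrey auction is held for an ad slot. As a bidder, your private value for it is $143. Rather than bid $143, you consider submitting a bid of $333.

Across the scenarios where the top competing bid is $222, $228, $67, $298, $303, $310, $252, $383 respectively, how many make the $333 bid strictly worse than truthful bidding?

The deviation hurts exactly when the highest competing bid lies strictly between $143 and $333 — overbidding then wins at a price above your value.
$222: inside the interval → strictly worse (loss $79).
$228: inside the interval → strictly worse (loss $85).
$67: below both → same outcome either way.
$298: inside the interval → strictly worse (loss $155).
$303: inside the interval → strictly worse (loss $160).
$310: inside the interval → strictly worse (loss $167).
$252: inside the interval → strictly worse (loss $109).
$383: above both → same outcome either way.
Count: 6.

6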